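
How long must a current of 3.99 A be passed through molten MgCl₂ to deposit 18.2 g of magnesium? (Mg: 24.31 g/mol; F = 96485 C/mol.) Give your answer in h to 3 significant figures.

10.1 h

n(Mg) = 18.2 / 24.31 = 0.7487 mol
Mg²⁺ + 2e⁻ → Mg, so n(e⁻) = 2 × 0.7487 = 1.497 mol
Q = 1.497 × 96485 = 1.444×10^5 C
t = Q / I = 1.444×10^5 / 3.99 = 36190 s = 10.1 h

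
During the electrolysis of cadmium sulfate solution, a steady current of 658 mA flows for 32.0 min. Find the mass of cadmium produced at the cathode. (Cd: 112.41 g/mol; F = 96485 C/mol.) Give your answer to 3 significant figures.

0.736 g

Charge passed = 0.658 × 1920 = 1263 C
Moles of electrons = 1263 / 96485 = 0.01309 mol
Cd²⁺ + 2e⁻ → Cd, so n(Cd) = 0.01309 / 2 = 0.006545 mol
m = 0.006545 × 112.41 = 0.736 g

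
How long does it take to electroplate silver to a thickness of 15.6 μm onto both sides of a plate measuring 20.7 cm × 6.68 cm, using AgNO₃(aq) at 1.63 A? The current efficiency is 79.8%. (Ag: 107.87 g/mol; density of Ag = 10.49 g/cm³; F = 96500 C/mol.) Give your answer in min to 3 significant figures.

51.9 min

Plated area = 2 × 20.7 × 6.68 = 276.6 cm²
Volume = 276.6 × 15.6×10⁻⁴ cm = 0.4315 cm³
m(Ag) = 0.4315 × 10.49 = 4.526 g
n(Ag) = 4.526 / 107.87 = 0.04196 mol; n(e⁻) = 0.04196 mol
Q = 0.04196 × 96500 / 0.798 = 5074 C
t = 5074 / 1.63 = 3113 s = 51.9 min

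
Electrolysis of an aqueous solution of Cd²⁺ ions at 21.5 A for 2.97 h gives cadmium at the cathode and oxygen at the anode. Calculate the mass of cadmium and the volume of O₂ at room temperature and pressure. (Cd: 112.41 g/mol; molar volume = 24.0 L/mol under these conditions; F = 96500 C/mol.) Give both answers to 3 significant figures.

Q = 21.5 × 10692 = 2.299×10^5 C; n(e⁻) = 2.299×10^5 / 96500 = 2.382 mol
Cathode: Cd²⁺ + 2e⁻ → Cd → n(Cd) = 2.382/2 = 1.191 mol → 134 g
Anode: 2H₂O → O₂ + 4H⁺ + 4e⁻ → n(O₂) = 2.382/4 = 0.5955 mol → 14.3 L

134 g Cd; 14.3 L O₂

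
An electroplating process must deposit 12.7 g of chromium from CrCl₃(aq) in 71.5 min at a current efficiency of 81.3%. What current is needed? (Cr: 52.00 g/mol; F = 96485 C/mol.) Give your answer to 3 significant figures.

20.3 A

n(Cr) = 12.7 / 52.00 = 0.2442 mol
Cr³⁺ + 3e⁻ → Cr, so n(e⁻) = 3 × 0.2442 = 0.7326 mol
Q = 0.7326 × 96485 / 0.813 = 86940 C
I = Q / t = 86940 / 4290 s = 20.3 A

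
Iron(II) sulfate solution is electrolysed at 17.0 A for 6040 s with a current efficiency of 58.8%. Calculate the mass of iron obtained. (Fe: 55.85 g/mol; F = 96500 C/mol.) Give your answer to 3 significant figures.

17.5 g

Q = 17.0 × 6040 = 1.027×10^5 C
n(e⁻) = 1.027×10^5 / 96500 = 1.064 mol
Fe²⁺ + 2e⁻ → Fe, so theoretical m(Fe) = 0.5320 × 55.85 = 29.71 g
Actual mass = 58.8% × 29.71 = 17.5 g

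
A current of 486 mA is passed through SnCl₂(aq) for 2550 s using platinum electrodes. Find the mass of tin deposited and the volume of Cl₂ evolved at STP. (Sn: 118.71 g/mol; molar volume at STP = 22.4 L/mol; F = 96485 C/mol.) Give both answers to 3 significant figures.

0.762 g Sn; 0.144 L Cl₂

Q = 0.486 × 2550 = 1239 C; n(e⁻) = 1239 / 96485 = 0.01284 mol
Cathode: Sn²⁺ + 2e⁻ → Sn → n(Sn) = 0.01284/2 = 0.006420 mol → 0.762 g
Anode: 2Cl⁻ → Cl₂ + 2e⁻ → n(Cl₂) = 0.01284/2 = 0.006420 mol → 0.144 L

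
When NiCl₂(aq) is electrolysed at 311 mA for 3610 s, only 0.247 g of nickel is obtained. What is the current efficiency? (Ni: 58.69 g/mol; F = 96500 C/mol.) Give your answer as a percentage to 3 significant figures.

Q = 0.311 × 3610 = 1123 C
n(e⁻) = 1123 / 96500 = 0.01164 mol
Ni²⁺ + 2e⁻ → Ni, so theoretical n(Ni) = 0.005820 mol → 0.3416 g
Efficiency = 0.247 / 0.3416 = 0.7231 = 72.3%

72.3%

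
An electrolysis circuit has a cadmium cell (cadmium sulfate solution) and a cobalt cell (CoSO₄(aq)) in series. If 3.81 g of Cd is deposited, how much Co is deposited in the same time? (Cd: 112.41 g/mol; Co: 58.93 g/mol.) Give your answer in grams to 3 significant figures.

2.00 g

n(Cd) = 3.81 / 112.41 = 0.03389 mol
Cd²⁺ + 2e⁻ → Cd, so n(e⁻) = 2 × 0.03389 = 0.06778 mol
Same current for the same time ⇒ same n(e⁻) = 0.06778 mol in both cells.
Co²⁺ + 2e⁻ → Co, so n(Co) = 0.06778 / 2 = 0.03389 mol
m(Co) = 0.03389 × 58.93 = 2.00 g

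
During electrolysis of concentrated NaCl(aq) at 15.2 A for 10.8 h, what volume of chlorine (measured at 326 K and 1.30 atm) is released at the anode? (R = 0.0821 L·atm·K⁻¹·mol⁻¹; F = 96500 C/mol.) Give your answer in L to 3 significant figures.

Q = 15.2 A × 38880 s = 5.910×10^5 C
n(e⁻) = Q/F = 5.910×10^5/96500 = 6.124 mol
2Cl⁻ → Cl₂ + 2e⁻, so n(Cl₂) = 6.124 / 2 = 3.062 mol
V = nRT/P = 3.062 × 0.0821 × 326 / 1.30 = 63.04 L

63.0 L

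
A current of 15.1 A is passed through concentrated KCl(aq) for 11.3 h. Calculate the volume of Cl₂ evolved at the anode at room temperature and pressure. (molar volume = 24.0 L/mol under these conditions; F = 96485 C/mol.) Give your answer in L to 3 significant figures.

76.4 L

Q = It = 15.1 × 40680 = 6.143×10^5 C
Moles of electrons = 6.143×10^5 / 96485 = 6.367 mol
2Cl⁻ → Cl₂ + 2e⁻, so n(Cl₂) = 6.367 / 2 = 3.184 mol
V = 3.184 × 24.0 = 76.42 L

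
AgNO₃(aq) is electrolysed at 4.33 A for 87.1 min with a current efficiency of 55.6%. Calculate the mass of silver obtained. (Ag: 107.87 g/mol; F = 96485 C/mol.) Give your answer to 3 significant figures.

14.1 g

Q = 4.33 × 5226 = 22630 C
n(e⁻) = 22630 / 96485 = 0.2345 mol
Ag⁺ + e⁻ → Ag, so theoretical m(Ag) = 0.2345 × 107.87 = 25.30 g
Actual mass = 55.6% × 25.30 = 14.1 g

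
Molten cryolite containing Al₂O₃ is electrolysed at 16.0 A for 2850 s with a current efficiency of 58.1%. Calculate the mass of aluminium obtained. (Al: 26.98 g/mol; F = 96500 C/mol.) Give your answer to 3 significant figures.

2.47 g

Q = 16.0 × 2850 = 45600 C
n(e⁻) = 45600 / 96500 = 0.4725 mol
Al³⁺ + 3e⁻ → Al, so theoretical m(Al) = 0.1575 × 26.98 = 4.249 g
Actual mass = 58.1% × 4.249 = 2.47 g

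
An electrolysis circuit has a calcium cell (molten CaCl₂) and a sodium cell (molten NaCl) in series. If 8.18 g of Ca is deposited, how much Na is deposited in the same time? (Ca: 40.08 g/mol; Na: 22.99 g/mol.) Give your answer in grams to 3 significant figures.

9.38 g

n(Ca) = 8.18 / 40.08 = 0.2041 mol
Ca²⁺ + 2e⁻ → Ca, so n(e⁻) = 2 × 0.2041 = 0.4082 mol
In series, the same 0.4082 mol of electrons flows through the second cell.
Na⁺ + e⁻ → Na, so n(Na) = 0.4082 mol
m(Na) = 0.4082 × 22.99 = 9.38 g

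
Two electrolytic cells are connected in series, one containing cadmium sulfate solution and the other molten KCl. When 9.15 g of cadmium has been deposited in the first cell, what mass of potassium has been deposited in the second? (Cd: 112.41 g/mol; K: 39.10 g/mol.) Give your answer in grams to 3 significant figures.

n(Cd) = 9.15 / 112.41 = 0.08140 mol
Cd²⁺ + 2e⁻ → Cd, so n(e⁻) = 2 × 0.08140 = 0.1628 mol
Same current for the same time ⇒ same n(e⁻) = 0.1628 mol in both cells.
K⁺ + e⁻ → K, so n(K) = 0.1628 mol
m(K) = 0.1628 × 39.10 = 6.37 g

6.37 g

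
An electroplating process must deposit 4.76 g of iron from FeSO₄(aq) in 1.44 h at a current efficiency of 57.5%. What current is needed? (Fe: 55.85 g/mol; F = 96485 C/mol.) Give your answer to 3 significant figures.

5.52 A

n(Fe) = 4.76 / 55.85 = 0.08523 mol
Fe²⁺ + 2e⁻ → Fe, so n(e⁻) = 2 × 0.08523 = 0.1705 mol
Q = 0.1705 × 96485 / 0.575 = 28610 C
I = Q / t = 28610 / 5184 s = 5.52 A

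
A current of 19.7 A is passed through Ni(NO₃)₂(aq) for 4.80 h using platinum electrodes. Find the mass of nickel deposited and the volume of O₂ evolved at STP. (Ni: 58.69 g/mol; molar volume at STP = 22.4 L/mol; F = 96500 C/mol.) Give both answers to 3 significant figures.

104 g Ni; 19.8 L O₂

Q = 19.7 × 17280 = 3.404×10^5 C; n(e⁻) = 3.404×10^5 / 96500 = 3.527 mol
Cathode: Ni²⁺ + 2e⁻ → Ni → n(Ni) = 3.527/2 = 1.764 mol → 104 g
Anode: 2H₂O → O₂ + 4H⁺ + 4e⁻ → n(O₂) = 3.527/4 = 0.8818 mol → 19.8 L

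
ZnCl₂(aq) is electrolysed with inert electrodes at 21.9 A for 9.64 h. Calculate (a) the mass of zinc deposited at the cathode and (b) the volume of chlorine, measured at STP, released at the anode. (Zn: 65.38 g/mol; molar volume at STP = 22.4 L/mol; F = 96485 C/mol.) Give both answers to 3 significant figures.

258 g Zn; 88.2 L Cl₂

Q = 21.9 × 34704 = 7.600×10^5 C; n(e⁻) = 7.600×10^5 / 96485 = 7.877 mol
Cathode: Zn²⁺ + 2e⁻ → Zn → n(Zn) = 7.877/2 = 3.939 mol → 258 g
Anode: 2Cl⁻ → Cl₂ + 2e⁻ → n(Cl₂) = 7.877/2 = 3.939 mol → 88.2 L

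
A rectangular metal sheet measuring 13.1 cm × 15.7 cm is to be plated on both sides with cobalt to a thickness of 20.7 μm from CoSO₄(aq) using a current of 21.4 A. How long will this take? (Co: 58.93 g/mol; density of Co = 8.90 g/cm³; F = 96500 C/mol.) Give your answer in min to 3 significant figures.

19.3 min

Plated area = 2 × 13.1 × 15.7 = 411.3 cm²
Volume = 411.3 × 20.7×10⁻⁴ cm = 0.8514 cm³
m(Co) = 0.8514 × 8.90 = 7.577 g
n(Co) = 7.577 / 58.93 = 0.1286 mol; n(e⁻) = 2 × 0.1286 = 0.2572 mol
Q = 0.2572 × 96500 = 24820 C
t = 24820 / 21.4 = 1160 s = 19.3 min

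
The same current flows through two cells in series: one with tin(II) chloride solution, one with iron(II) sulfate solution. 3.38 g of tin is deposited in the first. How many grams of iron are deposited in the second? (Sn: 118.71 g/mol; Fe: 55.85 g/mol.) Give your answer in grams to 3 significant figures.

1.59 g

n(Sn) = 3.38 / 118.71 = 0.02847 mol
Sn²⁺ + 2e⁻ → Sn, so n(e⁻) = 2 × 0.02847 = 0.05694 mol
Since the cells are in series, n(e⁻) in the Fe cell is also 0.05694 mol.
Fe²⁺ + 2e⁻ → Fe, so n(Fe) = 0.05694 / 2 = 0.02847 mol
m(Fe) = 0.02847 × 55.85 = 1.59 g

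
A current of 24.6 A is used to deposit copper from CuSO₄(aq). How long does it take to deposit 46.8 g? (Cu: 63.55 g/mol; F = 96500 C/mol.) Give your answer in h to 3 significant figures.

n(Cu) = 46.8 / 63.55 = 0.7364 mol
Cu²⁺ + 2e⁻ → Cu, so n(e⁻) = 2 × 0.7364 = 1.473 mol
Q = 1.473 × 96500 = 1.421×10^5 C
t = Q / I = 1.421×10^5 / 24.6 = 5776 s = 1.60 h

1.60 h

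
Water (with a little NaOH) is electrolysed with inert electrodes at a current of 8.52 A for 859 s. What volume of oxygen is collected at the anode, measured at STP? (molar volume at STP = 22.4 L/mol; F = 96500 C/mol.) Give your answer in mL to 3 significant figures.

425 mL

Charge passed = 8.52 × 859 = 7319 C
n(e⁻) = 7319 / 96500 = 0.07584 mol
2H₂O → O₂ + 4H⁺ + 4e⁻, so n(O₂) = 0.07584 / 4 = 0.01896 mol
V = 0.01896 × 22.4 = 0.4247 L
= 425 mL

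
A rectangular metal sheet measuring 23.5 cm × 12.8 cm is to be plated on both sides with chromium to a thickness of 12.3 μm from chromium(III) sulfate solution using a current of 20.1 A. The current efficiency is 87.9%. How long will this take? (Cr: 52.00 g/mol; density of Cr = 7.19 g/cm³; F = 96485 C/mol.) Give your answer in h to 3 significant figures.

Plated area = 2 × 23.5 × 12.8 = 601.6 cm²
Volume = 601.6 × 12.3×10⁻⁴ cm = 0.7400 cm³
m(Cr) = 0.7400 × 7.19 = 5.321 g
n(Cr) = 5.321 / 52.00 = 0.1023 mol; n(e⁻) = 3 × 0.1023 = 0.3069 mol
Q = 0.3069 × 96485 / 0.879 = 33690 C
t = 33690 / 20.1 = 1676 s = 0.466 h

0.466 h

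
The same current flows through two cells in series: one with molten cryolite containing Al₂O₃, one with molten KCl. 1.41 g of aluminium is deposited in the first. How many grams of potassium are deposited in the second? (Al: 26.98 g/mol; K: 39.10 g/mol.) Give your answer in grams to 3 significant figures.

6.13 g

n(Al) = 1.41 / 26.98 = 0.05226 mol
Al³⁺ + 3e⁻ → Al, so n(e⁻) = 3 × 0.05226 = 0.1568 mol
Same current for the same time ⇒ same n(e⁻) = 0.1568 mol in both cells.
K⁺ + e⁻ → K, so n(K) = 0.1568 mol
m(K) = 0.1568 × 39.10 = 6.13 g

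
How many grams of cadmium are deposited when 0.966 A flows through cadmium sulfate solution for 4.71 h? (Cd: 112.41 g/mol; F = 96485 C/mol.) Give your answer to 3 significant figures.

9.54 g

Q = It = 0.966 × 16956 = 16380 C
Moles of electrons = 16380 / 96485 = 0.1698 mol
Cd²⁺ + 2e⁻ → Cd, so n(Cd) = 0.1698 / 2 = 0.08490 mol
m = 0.08490 × 112.41 = 9.54 g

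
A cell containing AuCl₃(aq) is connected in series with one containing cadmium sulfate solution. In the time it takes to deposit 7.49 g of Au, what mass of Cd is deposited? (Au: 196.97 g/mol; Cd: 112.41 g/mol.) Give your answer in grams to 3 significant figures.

6.41 g

n(Au) = 7.49 / 196.97 = 0.03803 mol
Au³⁺ + 3e⁻ → Au, so n(e⁻) = 3 × 0.03803 = 0.1141 mol
The cells are in series, so the same charge (and hence the same n(e⁻) = 0.1141 mol) passes through both.
Cd²⁺ + 2e⁻ → Cd, so n(Cd) = 0.1141 / 2 = 0.05705 mol
m(Cd) = 0.05705 × 112.41 = 6.41 g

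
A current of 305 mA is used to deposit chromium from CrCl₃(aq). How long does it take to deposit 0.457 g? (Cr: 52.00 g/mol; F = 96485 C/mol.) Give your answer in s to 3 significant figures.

8340 s

n(Cr) = 0.457 / 52.00 = 0.008788 mol
Cr³⁺ + 3e⁻ → Cr, so n(e⁻) = 3 × 0.008788 = 0.02636 mol
Q = 0.02636 × 96485 = 2543 C
t = Q / I = 2543 / 0.305 = 8338 s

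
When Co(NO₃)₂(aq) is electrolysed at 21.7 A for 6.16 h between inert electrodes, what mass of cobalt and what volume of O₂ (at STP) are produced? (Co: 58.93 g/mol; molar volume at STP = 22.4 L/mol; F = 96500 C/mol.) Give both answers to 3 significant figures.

147 g Co; 27.9 L O₂

Q = 21.7 × 22176 = 4.812×10^5 C; n(e⁻) = 4.812×10^5 / 96500 = 4.987 mol
Cathode: Co²⁺ + 2e⁻ → Co → n(Co) = 4.987/2 = 2.494 mol → 147 g
Anode: 2H₂O → O₂ + 4H⁺ + 4e⁻ → n(O₂) = 4.987/4 = 1.247 mol → 27.9 L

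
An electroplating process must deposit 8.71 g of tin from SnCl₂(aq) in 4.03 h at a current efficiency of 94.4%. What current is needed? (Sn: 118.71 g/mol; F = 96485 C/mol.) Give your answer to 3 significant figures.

1.03 A

n(Sn) = 8.71 / 118.71 = 0.07337 mol
Sn²⁺ + 2e⁻ → Sn, so n(e⁻) = 2 × 0.07337 = 0.1467 mol
Q = 0.1467 × 96485 / 0.944 = 14990 C
I = Q / t = 14990 / 14508 s = 1.03 A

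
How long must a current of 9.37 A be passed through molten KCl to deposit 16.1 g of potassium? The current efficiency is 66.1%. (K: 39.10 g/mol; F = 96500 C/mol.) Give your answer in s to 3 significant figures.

6420 s

n(K) = 16.1 / 39.10 = 0.4118 mol
K⁺ + e⁻ → K, so n(e⁻) = 0.4118 mol
Q = 0.4118 × 96500 / 0.661 = 60120 C
t = Q / I = 60120 / 9.37 = 6416 s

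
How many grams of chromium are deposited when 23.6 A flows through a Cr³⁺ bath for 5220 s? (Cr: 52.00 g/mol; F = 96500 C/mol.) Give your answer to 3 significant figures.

Q = It = 23.6 × 5220 = 1.232×10^5 C
n(e⁻) = Q/F = 1.232×10^5/96500 = 1.277 mol
Cr³⁺ + 3e⁻ → Cr, so n(Cr) = 1.277 / 3 = 0.4257 mol
m = 0.4257 × 52.00 = 22.1 g

22.1 g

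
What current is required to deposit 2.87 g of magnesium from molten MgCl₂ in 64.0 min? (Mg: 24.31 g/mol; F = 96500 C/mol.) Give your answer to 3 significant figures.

n(Mg) = 2.87 / 24.31 = 0.1181 mol
Mg²⁺ + 2e⁻ → Mg, so n(e⁻) = 2 × 0.1181 = 0.2362 mol
Q = 0.2362 × 96500 = 22790 C
I = Q / t = 22790 / 3840 s = 5.93 A

5.93 A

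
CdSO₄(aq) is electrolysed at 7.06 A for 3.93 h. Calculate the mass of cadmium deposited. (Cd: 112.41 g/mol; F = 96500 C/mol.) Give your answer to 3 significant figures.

Q = It = 7.06 × 14148 = 99880 C
n(e⁻) = 99880 / 96500 = 1.035 mol
Cd²⁺ + 2e⁻ → Cd, so n(Cd) = 1.035 / 2 = 0.5175 mol
m = 0.5175 × 112.41 = 58.2 g

58.2 g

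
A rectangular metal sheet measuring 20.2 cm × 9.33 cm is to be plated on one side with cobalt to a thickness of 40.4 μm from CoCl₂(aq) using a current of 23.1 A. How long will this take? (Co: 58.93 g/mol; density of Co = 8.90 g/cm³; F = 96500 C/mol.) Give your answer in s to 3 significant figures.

Plated area = 20.2 × 9.33 = 188.5 cm²
Volume = 188.5 × 40.4×10⁻⁴ cm = 0.7615 cm³
m(Co) = 0.7615 × 8.90 = 6.777 g
n(Co) = 6.777 / 58.93 = 0.1150 mol; n(e⁻) = 2 × 0.1150 = 0.2300 mol
Q = 0.2300 × 96500 = 22200 C
t = 22200 / 23.1 = 961.0 s

961 s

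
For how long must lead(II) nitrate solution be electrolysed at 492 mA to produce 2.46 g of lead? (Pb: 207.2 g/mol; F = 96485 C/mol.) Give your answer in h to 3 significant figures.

n(Pb) = 2.46 / 207.2 = 0.01187 mol
Pb²⁺ + 2e⁻ → Pb, so n(e⁻) = 2 × 0.01187 = 0.02374 mol
Q = 0.02374 × 96485 = 2291 C
t = Q / I = 2291 / 0.492 = 4657 s = 1.29 h

1.29 h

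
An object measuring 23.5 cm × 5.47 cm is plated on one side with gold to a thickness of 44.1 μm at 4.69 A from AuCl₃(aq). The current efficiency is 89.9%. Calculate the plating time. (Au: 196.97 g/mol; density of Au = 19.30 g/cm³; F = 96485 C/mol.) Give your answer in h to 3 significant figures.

1.06 h

Plated area = 23.5 × 5.47 = 128.5 cm²
Volume = 128.5 × 44.1×10⁻⁴ cm = 0.5667 cm³
m(Au) = 0.5667 × 19.30 = 10.94 g
n(Au) = 10.94 / 196.97 = 0.05554 mol; n(e⁻) = 3 × 0.05554 = 0.1666 mol
Q = 0.1666 × 96485 / 0.899 = 17880 C
t = 17880 / 4.69 = 3812 s = 1.06 h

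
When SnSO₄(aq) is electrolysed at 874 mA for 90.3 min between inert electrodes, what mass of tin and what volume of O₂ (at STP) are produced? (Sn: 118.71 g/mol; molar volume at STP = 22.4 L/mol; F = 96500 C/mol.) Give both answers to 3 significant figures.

Q = 0.874 × 5418 = 4735 C; n(e⁻) = 4735 / 96500 = 0.04907 mol
Cathode: Sn²⁺ + 2e⁻ → Sn → n(Sn) = 0.04907/2 = 0.02454 mol → 2.91 g
Anode: 2H₂O → O₂ + 4H⁺ + 4e⁻ → n(O₂) = 0.04907/4 = 0.01227 mol → 0.275 L

2.91 g Sn; 0.275 L O₂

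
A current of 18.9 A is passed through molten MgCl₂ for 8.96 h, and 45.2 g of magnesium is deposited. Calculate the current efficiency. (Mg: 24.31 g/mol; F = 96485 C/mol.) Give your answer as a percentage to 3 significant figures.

Q = 18.9 × 32256 = 6.096×10^5 C
n(e⁻) = 6.096×10^5 / 96485 = 6.318 mol
Mg²⁺ + 2e⁻ → Mg, so theoretical n(Mg) = 3.159 mol → 76.80 g
Efficiency = 45.2 / 76.80 = 0.5885 = 58.9%

58.9%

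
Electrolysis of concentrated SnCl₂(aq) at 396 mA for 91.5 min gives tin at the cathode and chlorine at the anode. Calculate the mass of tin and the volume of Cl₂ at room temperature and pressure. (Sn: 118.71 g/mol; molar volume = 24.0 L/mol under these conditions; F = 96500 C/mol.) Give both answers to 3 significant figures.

1.34 g Sn; 0.270 L Cl₂

Q = 0.396 × 5490 = 2174 C; n(e⁻) = 2174 / 96500 = 0.02253 mol
Cathode: Sn²⁺ + 2e⁻ → Sn → n(Sn) = 0.02253/2 = 0.01127 mol → 1.34 g
Anode: 2Cl⁻ → Cl₂ + 2e⁻ → n(Cl₂) = 0.02253/2 = 0.01127 mol → 0.270 L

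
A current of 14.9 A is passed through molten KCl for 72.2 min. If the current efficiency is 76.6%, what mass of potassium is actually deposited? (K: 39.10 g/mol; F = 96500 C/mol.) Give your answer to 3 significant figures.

20.0 g

Q = 14.9 × 4332 = 64550 C
n(e⁻) = 64550 / 96500 = 0.6689 mol
K⁺ + e⁻ → K, so theoretical m(K) = 0.6689 × 39.10 = 26.15 g
Actual mass = 76.6% × 26.15 = 20.0 g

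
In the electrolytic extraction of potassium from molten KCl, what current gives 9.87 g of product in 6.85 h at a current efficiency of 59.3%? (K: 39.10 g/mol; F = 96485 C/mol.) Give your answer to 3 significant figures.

1.67 A

n(K) = 9.87 / 39.10 = 0.2524 mol
K⁺ + e⁻ → K, so n(e⁻) = 0.2524 mol
Q = 0.2524 × 96485 / 0.593 = 41070 C
I = Q / t = 41070 / 24660 s = 1.67 A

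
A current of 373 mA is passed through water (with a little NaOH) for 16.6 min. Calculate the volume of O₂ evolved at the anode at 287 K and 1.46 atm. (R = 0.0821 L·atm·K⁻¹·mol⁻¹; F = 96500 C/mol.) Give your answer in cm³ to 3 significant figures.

Q = It = 0.373 × 996 = 371.5 C
n(e⁻) = Q/F = 371.5/96500 = 0.003850 mol
2H₂O → O₂ + 4H⁺ + 4e⁻, so n(O₂) = 0.003850 / 4 = 9.625×10^-4 mol
V = nRT/P = 9.625×10^-4 × 0.0821 × 287 / 1.46 = 0.01553 L
= 15.5 cm³

15.5 cm³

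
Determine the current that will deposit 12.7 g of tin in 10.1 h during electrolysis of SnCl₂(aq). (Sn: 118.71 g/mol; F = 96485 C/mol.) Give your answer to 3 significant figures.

n(Sn) = 12.7 / 118.71 = 0.1070 mol
Sn²⁺ + 2e⁻ → Sn, so n(e⁻) = 2 × 0.1070 = 0.2140 mol
Q = 0.2140 × 96485 = 20650 C
I = Q / t = 20650 / 36360 s = 0.568 A

0.568 A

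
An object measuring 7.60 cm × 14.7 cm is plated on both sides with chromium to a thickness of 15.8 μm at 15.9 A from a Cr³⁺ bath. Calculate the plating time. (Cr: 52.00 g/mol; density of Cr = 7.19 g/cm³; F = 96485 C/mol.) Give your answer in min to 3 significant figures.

Plated area = 2 × 7.60 × 14.7 = 223.4 cm²
Volume = 223.4 × 15.8×10⁻⁴ cm = 0.3530 cm³
m(Cr) = 0.3530 × 7.19 = 2.538 g
n(Cr) = 2.538 / 52.00 = 0.04881 mol; n(e⁻) = 3 × 0.04881 = 0.1464 mol
Q = 0.1464 × 96485 = 14130 C
t = 14130 / 15.9 = 888.7 s = 14.8 min

14.8 min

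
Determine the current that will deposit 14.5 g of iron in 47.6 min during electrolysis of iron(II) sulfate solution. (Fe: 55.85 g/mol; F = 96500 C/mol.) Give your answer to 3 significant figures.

n(Fe) = 14.5 / 55.85 = 0.2596 mol
Fe²⁺ + 2e⁻ → Fe, so n(e⁻) = 2 × 0.2596 = 0.5192 mol
Q = 0.5192 × 96500 = 50100 C
I = Q / t = 50100 / 2856 s = 17.5 A

17.5 A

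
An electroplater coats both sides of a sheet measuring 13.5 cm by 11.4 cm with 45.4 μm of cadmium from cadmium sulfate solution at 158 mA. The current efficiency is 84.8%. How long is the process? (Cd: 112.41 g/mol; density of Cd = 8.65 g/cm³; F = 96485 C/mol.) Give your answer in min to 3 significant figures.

Plated area = 2 × 13.5 × 11.4 = 307.8 cm²
Volume = 307.8 × 45.4×10⁻⁴ cm = 1.397 cm³
m(Cd) = 1.397 × 8.65 = 12.08 g
n(Cd) = 12.08 / 112.41 = 0.1075 mol; n(e⁻) = 2 × 0.1075 = 0.2150 mol
Q = 0.2150 × 96485 / 0.848 = 24460 C
t = 24460 / 0.158 = 1.548×10^5 s = 2580 min

2580 min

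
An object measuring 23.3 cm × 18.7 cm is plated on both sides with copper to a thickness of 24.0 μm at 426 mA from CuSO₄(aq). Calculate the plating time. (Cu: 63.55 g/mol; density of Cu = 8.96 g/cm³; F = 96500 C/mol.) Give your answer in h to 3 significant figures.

37.1 h

Plated area = 2 × 23.3 × 18.7 = 871.4 cm²
Volume = 871.4 × 24.0×10⁻⁴ cm = 2.091 cm³
m(Cu) = 2.091 × 8.96 = 18.74 g
n(Cu) = 18.74 / 63.55 = 0.2949 mol; n(e⁻) = 2 × 0.2949 = 0.5898 mol
Q = 0.5898 × 96500 = 56920 C
t = 56920 / 0.426 = 1.336×10^5 s = 37.1 h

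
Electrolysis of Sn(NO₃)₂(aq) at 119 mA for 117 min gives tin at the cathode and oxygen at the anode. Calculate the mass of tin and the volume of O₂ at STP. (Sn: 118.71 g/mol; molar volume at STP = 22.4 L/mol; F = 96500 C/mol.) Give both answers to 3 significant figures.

Q = 0.119 × 7020 = 835.4 C; n(e⁻) = 835.4 / 96500 = 0.008657 mol
Cathode: Sn²⁺ + 2e⁻ → Sn → n(Sn) = 0.008657/2 = 0.004329 mol → 0.514 g
Anode: 2H₂O → O₂ + 4H⁺ + 4e⁻ → n(O₂) = 0.008657/4 = 0.002164 mol → 0.0485 L

0.514 g Sn; 0.0485 L O₂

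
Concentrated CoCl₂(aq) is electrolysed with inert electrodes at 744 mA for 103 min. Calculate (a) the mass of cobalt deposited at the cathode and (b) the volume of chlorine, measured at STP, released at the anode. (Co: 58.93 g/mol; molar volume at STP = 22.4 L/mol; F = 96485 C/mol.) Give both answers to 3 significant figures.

Q = 0.744 × 6180 = 4598 C; n(e⁻) = 4598 / 96485 = 0.04766 mol
Cathode: Co²⁺ + 2e⁻ → Co → n(Co) = 0.04766/2 = 0.02383 mol → 1.40 g
Anode: 2Cl⁻ → Cl₂ + 2e⁻ → n(Cl₂) = 0.04766/2 = 0.02383 mol → 0.534 L

1.40 g Co; 0.534 L Cl₂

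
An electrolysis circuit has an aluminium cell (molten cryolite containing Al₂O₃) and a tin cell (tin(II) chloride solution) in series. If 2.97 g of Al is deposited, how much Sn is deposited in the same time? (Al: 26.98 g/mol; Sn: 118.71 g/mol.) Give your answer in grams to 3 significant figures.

n(Al) = 2.97 / 26.98 = 0.1101 mol
Al³⁺ + 3e⁻ → Al, so n(e⁻) = 3 × 0.1101 = 0.3303 mol
The cells are in series, so the same charge (and hence the same n(e⁻) = 0.3303 mol) passes through both.
Sn²⁺ + 2e⁻ → Sn, so n(Sn) = 0.3303 / 2 = 0.1652 mol
m(Sn) = 0.1652 × 118.71 = 19.6 g

19.6 g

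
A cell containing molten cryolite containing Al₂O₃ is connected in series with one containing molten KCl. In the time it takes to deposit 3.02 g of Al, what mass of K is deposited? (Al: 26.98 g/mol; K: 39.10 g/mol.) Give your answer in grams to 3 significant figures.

13.1 g

n(Al) = 3.02 / 26.98 = 0.1119 mol
Al³⁺ + 3e⁻ → Al, so n(e⁻) = 3 × 0.1119 = 0.3357 mol
The cells are in series, so the same charge (and hence the same n(e⁻) = 0.3357 mol) passes through both.
K⁺ + e⁻ → K, so n(K) = 0.3357 mol
m(K) = 0.3357 × 39.10 = 13.1 g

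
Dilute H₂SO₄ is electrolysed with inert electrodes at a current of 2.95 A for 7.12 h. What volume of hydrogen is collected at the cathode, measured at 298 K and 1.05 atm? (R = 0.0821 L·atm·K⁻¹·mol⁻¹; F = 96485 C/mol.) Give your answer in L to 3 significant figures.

9.13 L

Q = It = 2.95 × 25632 = 75610 C
Moles of electrons = 75610 / 96485 = 0.7836 mol
2H⁺ + 2e⁻ → H₂, so n(H₂) = 0.7836 / 2 = 0.3918 mol
V = nRT/P = 0.3918 × 0.0821 × 298 / 1.05 = 9.129 L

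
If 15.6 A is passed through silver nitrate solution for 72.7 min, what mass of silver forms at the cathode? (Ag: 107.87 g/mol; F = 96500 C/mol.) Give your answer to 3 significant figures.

Q = It = 15.6 × 4362 = 68050 C
n(e⁻) = 68050 / 96500 = 0.7052 mol
Ag⁺ + e⁻ → Ag, so n(Ag) = 0.7052 mol
m = 0.7052 × 107.87 = 76.1 g

76.1 g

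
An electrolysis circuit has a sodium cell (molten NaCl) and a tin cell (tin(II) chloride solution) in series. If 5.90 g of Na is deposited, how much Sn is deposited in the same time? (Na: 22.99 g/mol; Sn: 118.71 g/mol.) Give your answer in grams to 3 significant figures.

n(Na) = 5.90 / 22.99 = 0.2566 mol
Na⁺ + e⁻ → Na, so n(e⁻) = 0.2566 mol
Same current for the same time ⇒ same n(e⁻) = 0.2566 mol in both cells.
Sn²⁺ + 2e⁻ → Sn, so n(Sn) = 0.2566 / 2 = 0.1283 mol
m(Sn) = 0.1283 × 118.71 = 15.2 g

15.2 g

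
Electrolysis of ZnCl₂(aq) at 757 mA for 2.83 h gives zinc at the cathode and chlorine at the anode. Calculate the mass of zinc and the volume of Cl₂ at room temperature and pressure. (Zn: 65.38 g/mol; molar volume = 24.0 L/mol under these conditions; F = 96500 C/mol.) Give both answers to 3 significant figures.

2.61 g Zn; 0.959 L Cl₂

Q = 0.757 × 10188 = 7712 C; n(e⁻) = 7712 / 96500 = 0.07992 mol
Cathode: Zn²⁺ + 2e⁻ → Zn → n(Zn) = 0.07992/2 = 0.03996 mol → 2.61 g
Anode: 2Cl⁻ → Cl₂ + 2e⁻ → n(Cl₂) = 0.07992/2 = 0.03996 mol → 0.959 L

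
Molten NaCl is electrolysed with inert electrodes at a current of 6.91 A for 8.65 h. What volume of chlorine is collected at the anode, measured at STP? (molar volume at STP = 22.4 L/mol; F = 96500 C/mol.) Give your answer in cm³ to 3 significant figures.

25000 cm³

Q = It = 6.91 × 31140 = 2.152×10^5 C
Moles of electrons = 2.152×10^5 / 96500 = 2.230 mol
2Cl⁻ → Cl₂ + 2e⁻, so n(Cl₂) = 2.230 / 2 = 1.115 mol
V = 1.115 × 22.4 = 24.98 L
= 25000 cm³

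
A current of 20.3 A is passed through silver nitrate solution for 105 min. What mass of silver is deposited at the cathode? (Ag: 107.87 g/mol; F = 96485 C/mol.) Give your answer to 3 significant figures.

Charge passed = 20.3 × 6300 = 1.279×10^5 C
n(e⁻) = Q/F = 1.279×10^5/96485 = 1.326 mol
Ag⁺ + e⁻ → Ag, so n(Ag) = 1.326 mol
m = 1.326 × 107.87 = 143 g

143 g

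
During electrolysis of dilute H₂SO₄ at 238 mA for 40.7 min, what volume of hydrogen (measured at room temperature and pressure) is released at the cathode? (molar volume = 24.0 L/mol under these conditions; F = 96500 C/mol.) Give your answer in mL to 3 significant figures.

Charge passed = 0.238 × 2442 = 581.2 C
n(e⁻) = Q/F = 581.2/96500 = 0.006023 mol
2H⁺ + 2e⁻ → H₂, so n(H₂) = 0.006023 / 2 = 0.003012 mol
V = 0.003012 × 24.0 = 0.07229 L
= 72.3 mL

72.3 mL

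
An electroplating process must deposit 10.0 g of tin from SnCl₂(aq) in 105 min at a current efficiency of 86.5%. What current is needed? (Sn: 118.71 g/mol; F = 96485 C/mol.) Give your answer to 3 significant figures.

2.98 A

n(Sn) = 10.0 / 118.71 = 0.08424 mol
Sn²⁺ + 2e⁻ → Sn, so n(e⁻) = 2 × 0.08424 = 0.1685 mol
Q = 0.1685 × 96485 / 0.865 = 18800 C
I = Q / t = 18800 / 6300 s = 2.98 A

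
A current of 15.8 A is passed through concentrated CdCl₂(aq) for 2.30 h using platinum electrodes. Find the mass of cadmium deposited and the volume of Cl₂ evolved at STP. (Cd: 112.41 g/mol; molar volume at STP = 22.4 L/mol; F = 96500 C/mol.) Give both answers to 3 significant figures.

76.2 g Cd; 15.2 L Cl₂

Q = 15.8 × 8280 = 1.308×10^5 C; n(e⁻) = 1.308×10^5 / 96500 = 1.355 mol
Cathode: Cd²⁺ + 2e⁻ → Cd → n(Cd) = 1.355/2 = 0.6775 mol → 76.2 g
Anode: 2Cl⁻ → Cl₂ + 2e⁻ → n(Cl₂) = 1.355/2 = 0.6775 mol → 15.2 L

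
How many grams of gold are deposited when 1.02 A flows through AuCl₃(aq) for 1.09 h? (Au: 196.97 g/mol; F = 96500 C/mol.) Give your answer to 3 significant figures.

Q = 1.02 A × 3924 s = 4002 C
n(e⁻) = 4002 / 96500 = 0.04147 mol
Au³⁺ + 3e⁻ → Au, so n(Au) = 0.04147 / 3 = 0.01382 mol
m = 0.01382 × 196.97 = 2.72 g

2.72 g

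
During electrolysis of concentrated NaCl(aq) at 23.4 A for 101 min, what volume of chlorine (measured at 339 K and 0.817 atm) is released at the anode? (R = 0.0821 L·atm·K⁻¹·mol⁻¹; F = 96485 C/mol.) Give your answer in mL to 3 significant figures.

Q = 23.4 A × 6060 s = 1.418×10^5 C
Moles of electrons = 1.418×10^5 / 96485 = 1.470 mol
2Cl⁻ → Cl₂ + 2e⁻, so n(Cl₂) = 1.470 / 2 = 0.7350 mol
V = nRT/P = 0.7350 × 0.0821 × 339 / 0.817 = 25.04 L
= 25000 mL

25000 mL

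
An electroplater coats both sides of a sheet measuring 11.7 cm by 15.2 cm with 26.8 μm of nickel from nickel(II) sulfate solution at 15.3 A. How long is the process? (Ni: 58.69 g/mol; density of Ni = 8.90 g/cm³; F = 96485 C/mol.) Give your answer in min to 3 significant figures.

30.4 min

Plated area = 2 × 11.7 × 15.2 = 355.7 cm²
Volume = 355.7 × 26.8×10⁻⁴ cm = 0.9533 cm³
m(Ni) = 0.9533 × 8.90 = 8.484 g
n(Ni) = 8.484 / 58.69 = 0.1446 mol; n(e⁻) = 2 × 0.1446 = 0.2892 mol
Q = 0.2892 × 96485 = 27900 C
t = 27900 / 15.3 = 1824 s = 30.4 min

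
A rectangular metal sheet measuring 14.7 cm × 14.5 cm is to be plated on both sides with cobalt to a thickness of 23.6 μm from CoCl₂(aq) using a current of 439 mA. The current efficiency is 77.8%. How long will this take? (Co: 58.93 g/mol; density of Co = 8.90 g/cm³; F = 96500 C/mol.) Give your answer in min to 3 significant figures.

Plated area = 2 × 14.7 × 14.5 = 426.3 cm²
Volume = 426.3 × 23.6×10⁻⁴ cm = 1.006 cm³
m(Co) = 1.006 × 8.90 = 8.953 g
n(Co) = 8.953 / 58.93 = 0.1519 mol; n(e⁻) = 2 × 0.1519 = 0.3038 mol
Q = 0.3038 × 96500 / 0.778 = 37680 C
t = 37680 / 0.439 = 85830 s = 1430 min

1430 min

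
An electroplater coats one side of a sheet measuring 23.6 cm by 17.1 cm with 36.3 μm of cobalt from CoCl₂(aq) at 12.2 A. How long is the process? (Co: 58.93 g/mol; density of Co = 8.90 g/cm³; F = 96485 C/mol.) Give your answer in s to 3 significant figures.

3500 s

Plated area = 23.6 × 17.1 = 403.6 cm²
Volume = 403.6 × 36.3×10⁻⁴ cm = 1.465 cm³
m(Co) = 1.465 × 8.90 = 13.04 g
n(Co) = 13.04 / 58.93 = 0.2213 mol; n(e⁻) = 2 × 0.2213 = 0.4426 mol
Q = 0.4426 × 96485 = 42700 C
t = 42700 / 12.2 = 3500 s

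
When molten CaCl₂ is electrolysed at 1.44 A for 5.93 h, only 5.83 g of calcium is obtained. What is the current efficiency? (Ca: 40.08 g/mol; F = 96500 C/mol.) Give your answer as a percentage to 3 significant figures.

91.3%

Q = 1.44 × 21348 = 30740 C
n(e⁻) = 30740 / 96500 = 0.3185 mol
Ca²⁺ + 2e⁻ → Ca, so theoretical n(Ca) = 0.1593 mol → 6.385 g
Efficiency = 5.83 / 6.385 = 0.9131 = 91.3%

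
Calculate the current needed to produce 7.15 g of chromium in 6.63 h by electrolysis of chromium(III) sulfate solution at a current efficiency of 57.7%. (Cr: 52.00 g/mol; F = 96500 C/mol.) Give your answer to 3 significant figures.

2.89 A

n(Cr) = 7.15 / 52.00 = 0.1375 mol
Cr³⁺ + 3e⁻ → Cr, so n(e⁻) = 3 × 0.1375 = 0.4125 mol
Q = 0.4125 × 96500 / 0.577 = 68990 C
I = Q / t = 68990 / 23868 s = 2.89 A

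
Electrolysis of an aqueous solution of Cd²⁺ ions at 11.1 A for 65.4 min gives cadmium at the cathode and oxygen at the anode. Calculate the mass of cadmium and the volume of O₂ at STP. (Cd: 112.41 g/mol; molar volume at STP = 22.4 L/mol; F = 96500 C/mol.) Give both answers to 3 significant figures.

Q = 11.1 × 3924 = 43560 C; n(e⁻) = 43560 / 96500 = 0.4514 mol
Cathode: Cd²⁺ + 2e⁻ → Cd → n(Cd) = 0.4514/2 = 0.2257 mol → 25.4 g
Anode: 2H₂O → O₂ + 4H⁺ + 4e⁻ → n(O₂) = 0.4514/4 = 0.1129 mol → 2.53 L

25.4 g Cd; 2.53 L O₂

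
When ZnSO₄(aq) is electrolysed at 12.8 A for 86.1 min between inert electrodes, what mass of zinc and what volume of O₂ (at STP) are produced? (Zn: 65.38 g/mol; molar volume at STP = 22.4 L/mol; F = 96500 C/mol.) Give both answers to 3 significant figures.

22.4 g Zn; 3.84 L O₂

Q = 12.8 × 5166 = 66120 C; n(e⁻) = 66120 / 96500 = 0.6852 mol
Cathode: Zn²⁺ + 2e⁻ → Zn → n(Zn) = 0.6852/2 = 0.3426 mol → 22.4 g
Anode: 2H₂O → O₂ + 4H⁺ + 4e⁻ → n(O₂) = 0.6852/4 = 0.1713 mol → 3.84 L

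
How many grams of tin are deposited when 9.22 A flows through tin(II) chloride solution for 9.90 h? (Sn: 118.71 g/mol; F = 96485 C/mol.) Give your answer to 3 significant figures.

202 g

Q = It = 9.22 × 35640 = 3.286×10^5 C
n(e⁻) = 3.286×10^5 / 96485 = 3.406 mol
Sn²⁺ + 2e⁻ → Sn, so n(Sn) = 3.406 / 2 = 1.703 mol
m = 1.703 × 118.71 = 202 g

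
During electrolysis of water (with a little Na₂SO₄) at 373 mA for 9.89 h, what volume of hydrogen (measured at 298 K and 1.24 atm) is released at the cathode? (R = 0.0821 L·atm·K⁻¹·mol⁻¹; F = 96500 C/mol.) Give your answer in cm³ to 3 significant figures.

Charge passed = 0.373 × 35604 = 13280 C
Moles of electrons = 13280 / 96500 = 0.1376 mol
2H⁺ + 2e⁻ → H₂, so n(H₂) = 0.1376 / 2 = 0.06880 mol
V = nRT/P = 0.06880 × 0.0821 × 298 / 1.24 = 1.357 L
= 1360 cm³

1360 cm³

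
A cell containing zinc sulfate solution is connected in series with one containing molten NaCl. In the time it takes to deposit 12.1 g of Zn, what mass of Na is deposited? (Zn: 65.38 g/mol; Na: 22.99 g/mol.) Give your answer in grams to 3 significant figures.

n(Zn) = 12.1 / 65.38 = 0.1851 mol
Zn²⁺ + 2e⁻ → Zn, so n(e⁻) = 2 × 0.1851 = 0.3702 mol
In series, the same 0.3702 mol of electrons flows through the second cell.
Na⁺ + e⁻ → Na, so n(Na) = 0.3702 mol
m(Na) = 0.3702 × 22.99 = 8.51 g

8.51 g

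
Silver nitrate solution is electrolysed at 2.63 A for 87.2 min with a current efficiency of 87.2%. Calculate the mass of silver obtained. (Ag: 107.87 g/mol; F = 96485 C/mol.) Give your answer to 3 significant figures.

13.4 g

Q = 2.63 × 5232 = 13760 C
n(e⁻) = 13760 / 96485 = 0.1426 mol
Ag⁺ + e⁻ → Ag, so theoretical m(Ag) = 0.1426 × 107.87 = 15.38 g
Actual mass = 87.2% × 15.38 = 13.4 g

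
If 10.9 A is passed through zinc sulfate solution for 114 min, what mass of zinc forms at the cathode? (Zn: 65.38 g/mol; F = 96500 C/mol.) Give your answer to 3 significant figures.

Q = It = 10.9 × 6840 = 74560 C
n(e⁻) = 74560 / 96500 = 0.7726 mol
Zn²⁺ + 2e⁻ → Zn, so n(Zn) = 0.7726 / 2 = 0.3863 mol
m = 0.3863 × 65.38 = 25.3 g

25.3 g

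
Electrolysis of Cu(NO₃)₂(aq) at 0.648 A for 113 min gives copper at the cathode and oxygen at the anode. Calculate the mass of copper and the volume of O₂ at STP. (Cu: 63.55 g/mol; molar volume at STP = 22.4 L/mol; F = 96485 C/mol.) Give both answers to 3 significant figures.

1.45 g Cu; 0.255 L O₂

Q = 0.648 × 6780 = 4393 C; n(e⁻) = 4393 / 96485 = 0.04553 mol
Cathode: Cu²⁺ + 2e⁻ → Cu → n(Cu) = 0.04553/2 = 0.02277 mol → 1.45 g
Anode: 2H₂O → O₂ + 4H⁺ + 4e⁻ → n(O₂) = 0.04553/4 = 0.01138 mol → 0.255 L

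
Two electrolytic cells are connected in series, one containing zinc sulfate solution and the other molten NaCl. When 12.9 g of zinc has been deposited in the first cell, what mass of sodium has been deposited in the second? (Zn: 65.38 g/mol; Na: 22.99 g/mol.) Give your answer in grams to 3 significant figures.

9.07 g

n(Zn) = 12.9 / 65.38 = 0.1973 mol
Zn²⁺ + 2e⁻ → Zn, so n(e⁻) = 2 × 0.1973 = 0.3946 mol
The cells are in series, so the same charge (and hence the same n(e⁻) = 0.3946 mol) passes through both.
Na⁺ + e⁻ → Na, so n(Na) = 0.3946 mol
m(Na) = 0.3946 × 22.99 = 9.07 g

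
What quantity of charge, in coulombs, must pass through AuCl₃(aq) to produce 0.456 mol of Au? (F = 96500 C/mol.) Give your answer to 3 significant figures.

Au³⁺ + 3e⁻ → Au, so n(e⁻) = 3 × 0.456 = 1.368 mol
Q = 1.368 × 96500 = 1.320×10^5 C

1.32×10^5 C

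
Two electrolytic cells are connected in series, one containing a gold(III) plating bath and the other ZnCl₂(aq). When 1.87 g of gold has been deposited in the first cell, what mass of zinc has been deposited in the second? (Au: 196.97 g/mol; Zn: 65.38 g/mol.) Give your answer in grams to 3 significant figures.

0.931 g

n(Au) = 1.87 / 196.97 = 0.009494 mol
Au³⁺ + 3e⁻ → Au, so n(e⁻) = 3 × 0.009494 = 0.02848 mol
Same current for the same time ⇒ same n(e⁻) = 0.02848 mol in both cells.
Zn²⁺ + 2e⁻ → Zn, so n(Zn) = 0.02848 / 2 = 0.01424 mol
m(Zn) = 0.01424 × 65.38 = 0.931 g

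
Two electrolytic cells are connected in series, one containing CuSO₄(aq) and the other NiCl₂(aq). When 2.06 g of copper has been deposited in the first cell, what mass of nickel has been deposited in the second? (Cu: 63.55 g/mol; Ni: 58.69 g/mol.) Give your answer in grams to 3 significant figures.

1.90 g

n(Cu) = 2.06 / 63.55 = 0.03242 mol
Cu²⁺ + 2e⁻ → Cu, so n(e⁻) = 2 × 0.03242 = 0.06484 mol
Same current for the same time ⇒ same n(e⁻) = 0.06484 mol in both cells.
Ni²⁺ + 2e⁻ → Ni, so n(Ni) = 0.06484 / 2 = 0.03242 mol
m(Ni) = 0.03242 × 58.69 = 1.90 g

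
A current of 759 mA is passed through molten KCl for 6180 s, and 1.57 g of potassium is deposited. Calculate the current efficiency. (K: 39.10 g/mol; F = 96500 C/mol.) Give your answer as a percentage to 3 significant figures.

Q = 0.759 × 6180 = 4691 C
n(e⁻) = 4691 / 96500 = 0.04861 mol
K⁺ + e⁻ → K, so theoretical n(K) = 0.04861 mol → 1.901 g
Efficiency = 1.57 / 1.901 = 0.8259 = 82.6%

82.6%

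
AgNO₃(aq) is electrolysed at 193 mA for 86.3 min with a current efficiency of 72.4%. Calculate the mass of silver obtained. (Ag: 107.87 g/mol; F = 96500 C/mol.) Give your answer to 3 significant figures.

0.809 g

Q = 0.193 × 5178 = 999.4 C
n(e⁻) = 999.4 / 96500 = 0.01036 mol
Ag⁺ + e⁻ → Ag, so theoretical m(Ag) = 0.01036 × 107.87 = 1.118 g
Actual mass = 72.4% × 1.118 = 0.809 g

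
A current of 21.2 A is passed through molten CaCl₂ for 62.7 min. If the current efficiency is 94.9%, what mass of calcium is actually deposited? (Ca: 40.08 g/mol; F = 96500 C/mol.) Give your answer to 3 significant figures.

Q = 21.2 × 3762 = 79750 C
n(e⁻) = 79750 / 96500 = 0.8264 mol
Ca²⁺ + 2e⁻ → Ca, so theoretical m(Ca) = 0.4132 × 40.08 = 16.56 g
Actual mass = 94.9% × 16.56 = 15.7 g

15.7 g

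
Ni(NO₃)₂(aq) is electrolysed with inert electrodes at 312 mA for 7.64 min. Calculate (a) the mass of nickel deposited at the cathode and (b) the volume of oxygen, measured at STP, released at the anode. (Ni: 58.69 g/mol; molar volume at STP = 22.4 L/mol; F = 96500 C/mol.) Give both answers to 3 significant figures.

0.0435 g Ni; 0.00830 L O₂

Q = 0.312 × 458.4 = 143.0 C; n(e⁻) = 143.0 / 96500 = 0.001482 mol
Cathode: Ni²⁺ + 2e⁻ → Ni → n(Ni) = 0.001482/2 = 7.410×10^-4 mol → 0.0435 g
Anode: 2H₂O → O₂ + 4H⁺ + 4e⁻ → n(O₂) = 0.001482/4 = 3.705×10^-4 mol → 0.00830 L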